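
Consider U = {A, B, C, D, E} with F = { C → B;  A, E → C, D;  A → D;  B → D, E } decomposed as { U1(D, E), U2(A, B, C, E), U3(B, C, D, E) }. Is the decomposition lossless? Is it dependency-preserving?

Lossless test (chase): Rows 2 and 3 agree on B; apply B→D, E and equate their D, E entries. Row 2 is now all distinguished symbols — the join is lossless.
Dependency preservation: the restricted closure of {A} across the fragments never reaches {D}, so A → D cannot be enforced without a join — not preserved.

lossless but not dependency-preserving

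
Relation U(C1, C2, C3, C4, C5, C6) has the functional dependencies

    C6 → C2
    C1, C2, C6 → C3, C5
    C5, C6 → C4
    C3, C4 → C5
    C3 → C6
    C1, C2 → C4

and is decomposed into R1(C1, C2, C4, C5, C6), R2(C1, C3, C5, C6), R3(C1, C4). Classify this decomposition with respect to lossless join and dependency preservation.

lossless but not dependency-preserving

Lossless test (chase): Rows 1 and 2 agree on C6; apply C6→C2 and equate their C2 entries. Rows 1 and 2 agree on C1, C2, C6; apply C1, C2, C6→C3, C5 and equate their C3, C5 entries. Rows 1 and 2 agree on C5, C6; apply C5, C6→C4 and equate their C4 entries. Row 1 is now all distinguished symbols — the join is lossless.
Dependency preservation: the restricted closure of {C3, C4} across the fragments never reaches {C5}, so C3, C4 → C5 cannot be enforced without a join — not preserved.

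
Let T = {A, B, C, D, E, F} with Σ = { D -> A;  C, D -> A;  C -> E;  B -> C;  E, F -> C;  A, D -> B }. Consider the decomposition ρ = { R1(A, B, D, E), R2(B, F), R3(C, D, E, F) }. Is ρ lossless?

Chase test. Columns are A, B, C, D, E, F; row i has aⱼ where attribute j ∈ Ri, else bᵢⱼ.
Initial tableau (one row per fragment):
  row 1: a1 a2 b13 a4 a5 b16
  row 2: b21 a2 b23 b24 b25 a6
  row 3: b31 b32 a3 a4 a5 a6
Rows 1 and 3 agree on D; apply D→A and equate their A entries.
Rows 1 and 2 agree on B; apply B→C and equate their C entries.
Rows 1 and 3 agree on A, D; apply A, D→B and equate their B entries.
Rows 1 and 2 agree on C; apply C→E and equate their E entries.
Rows 1 and 3 agree on B; apply B→C and equate their C entries.
Row 3 is now all distinguished symbols — the join is lossless.

Yes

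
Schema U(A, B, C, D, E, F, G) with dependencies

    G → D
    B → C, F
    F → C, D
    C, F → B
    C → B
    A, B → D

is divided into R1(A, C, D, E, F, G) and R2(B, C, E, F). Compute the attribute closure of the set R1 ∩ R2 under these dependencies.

R1 ∩ R2 = {C, E, F}.
F → C, D applies, adding D
C, F → B applies, adding B
Closure: {B, C, D, E, F}.

B, C, D, E, F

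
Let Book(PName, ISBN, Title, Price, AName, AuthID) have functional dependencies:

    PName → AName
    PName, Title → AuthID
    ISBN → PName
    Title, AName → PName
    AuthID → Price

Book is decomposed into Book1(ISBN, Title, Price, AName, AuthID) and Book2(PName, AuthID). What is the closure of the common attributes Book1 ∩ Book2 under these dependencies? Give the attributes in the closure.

Book1 ∩ Book2 = {AuthID}.
AuthID → Price applies, adding Price
Closure: {Price, AuthID}.

Price, AuthID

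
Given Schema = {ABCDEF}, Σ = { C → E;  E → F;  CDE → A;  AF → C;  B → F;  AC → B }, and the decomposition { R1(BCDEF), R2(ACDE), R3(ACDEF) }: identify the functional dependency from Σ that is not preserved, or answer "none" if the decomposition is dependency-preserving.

AC → B

Check AC → B: no single fragment contains all of {ABC}, and the restricted closure of {AC} across the fragments never reaches {B}.
C → E is preserved.
E → F is preserved.
CDE → A is preserved.
AF → C is preserved.
B → F is preserved.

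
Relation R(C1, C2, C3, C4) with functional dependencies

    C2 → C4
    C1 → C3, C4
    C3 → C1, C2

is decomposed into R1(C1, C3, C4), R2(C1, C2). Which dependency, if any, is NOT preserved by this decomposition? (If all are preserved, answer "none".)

Check C2 → C4: no single fragment contains all of {C2, C4}, and the restricted closure of {C2} across the fragments never reaches {C4}.
C1 → C3, C4 is preserved.
C3 → C1, C2 is preserved.

C2 → C4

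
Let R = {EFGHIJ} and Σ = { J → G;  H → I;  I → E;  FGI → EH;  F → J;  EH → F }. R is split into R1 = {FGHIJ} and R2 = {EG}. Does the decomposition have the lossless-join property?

Common attributes: R1 ∩ R2 = {G}.
No dependency enlarges {G}, so (G)⁺ = {G}.
The closure contains neither all of R1 = {FGHIJ} nor all of R2 = {EG}, so the common attributes are not a superkey of either fragment. The join is lossy.

No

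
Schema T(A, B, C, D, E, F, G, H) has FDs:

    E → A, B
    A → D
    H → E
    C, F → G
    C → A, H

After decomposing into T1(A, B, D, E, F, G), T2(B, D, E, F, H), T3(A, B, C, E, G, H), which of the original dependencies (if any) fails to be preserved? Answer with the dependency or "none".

C, F → G

Check C, F → G: no single fragment contains all of {C, F, G}, and the restricted closure of {C, F} across the fragments never reaches {G}.
E → A, B is preserved.
A → D is preserved.
H → E is preserved.
C → A, H is preserved.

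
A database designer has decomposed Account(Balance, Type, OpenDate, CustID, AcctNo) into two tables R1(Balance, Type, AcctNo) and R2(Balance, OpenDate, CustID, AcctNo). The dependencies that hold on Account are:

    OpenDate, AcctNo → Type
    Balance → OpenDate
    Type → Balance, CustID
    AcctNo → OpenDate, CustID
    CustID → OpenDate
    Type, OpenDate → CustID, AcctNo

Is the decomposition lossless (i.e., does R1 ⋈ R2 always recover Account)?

Common attributes: R1 ∩ R2 = {Balance, AcctNo}.
Closure of {Balance, AcctNo}: Balance → OpenDate applies, adding OpenDate; AcctNo → OpenDate, CustID applies, adding CustID; OpenDate, AcctNo → Type applies, adding Type. So (Balance, AcctNo)⁺ = {Balance, Type, OpenDate, CustID, AcctNo}.
This closure contains every attribute of R1, so R1 ∩ R2 → R1. The join is lossless.

Yes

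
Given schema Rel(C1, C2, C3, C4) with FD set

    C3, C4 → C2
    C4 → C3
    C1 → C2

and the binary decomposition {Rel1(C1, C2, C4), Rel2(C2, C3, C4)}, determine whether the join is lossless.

Common attributes: Rel1 ∩ Rel2 = {C2, C4}.
Closure of {C2, C4}: C4 → C3 applies, adding C3. So (C2, C4)⁺ = {C2, C3, C4}.
This closure contains every attribute of Rel2, so Rel1 ∩ Rel2 → Rel2. The join is lossless.

Yes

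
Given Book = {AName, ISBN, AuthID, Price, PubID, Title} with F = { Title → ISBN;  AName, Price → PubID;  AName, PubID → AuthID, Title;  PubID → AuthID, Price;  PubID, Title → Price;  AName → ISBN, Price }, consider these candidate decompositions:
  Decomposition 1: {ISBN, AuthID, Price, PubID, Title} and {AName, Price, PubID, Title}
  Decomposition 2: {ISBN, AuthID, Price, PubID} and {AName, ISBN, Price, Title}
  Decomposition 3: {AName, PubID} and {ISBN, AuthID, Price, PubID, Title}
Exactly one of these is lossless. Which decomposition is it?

Decomposition 1: common = {Price, PubID, Title}, closure = {ISBN, AuthID, Price, PubID, Title} → lossless.
Decomposition 2: common = {ISBN, Price}, closure = {ISBN, Price} → lossy.
Decomposition 3: common = {PubID}, closure = {AuthID, Price, PubID} → lossy.

Decomposition 1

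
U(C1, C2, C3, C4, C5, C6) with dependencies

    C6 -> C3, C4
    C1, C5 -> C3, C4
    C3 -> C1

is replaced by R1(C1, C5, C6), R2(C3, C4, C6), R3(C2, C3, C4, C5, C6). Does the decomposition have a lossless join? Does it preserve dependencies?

lossless but not dependency-preserving

Lossless test (chase): Rows 1 and 2 agree on C6; apply C6→C3, C4 and equate their C3, C4 entries. Rows 1 and 2 agree on C3; apply C3→C1 and equate their C1 entries. Rows 1 and 3 agree on C3; apply C3→C1 and equate their C1 entries. Row 3 is now all distinguished symbols — the join is lossless.
Dependency preservation: the restricted closure of {C1, C5} across the fragments never reaches {C3, C4}, so C1, C5 → C3, C4 cannot be enforced without a join — not preserved.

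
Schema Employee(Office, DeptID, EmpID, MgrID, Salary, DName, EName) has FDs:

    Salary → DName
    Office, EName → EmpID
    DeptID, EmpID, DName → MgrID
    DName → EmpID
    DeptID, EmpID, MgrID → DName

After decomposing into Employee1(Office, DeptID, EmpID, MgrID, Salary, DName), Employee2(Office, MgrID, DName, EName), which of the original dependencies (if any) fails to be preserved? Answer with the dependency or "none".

Office, EName → EmpID

Check Office, EName → EmpID: no single fragment contains all of {Office, EmpID, EName}, and the restricted closure of {Office, EName} across the fragments never reaches {EmpID}.
Salary → DName is preserved.
DeptID, EmpID, DName → MgrID is preserved.
DName → EmpID is preserved.
DeptID, EmpID, MgrID → DName is preserved.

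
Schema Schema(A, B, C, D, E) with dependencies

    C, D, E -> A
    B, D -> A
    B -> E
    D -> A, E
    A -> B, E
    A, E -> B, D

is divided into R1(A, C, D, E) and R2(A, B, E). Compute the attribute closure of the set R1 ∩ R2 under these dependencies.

R1 ∩ R2 = {A, E}.
A → B, E applies, adding B
A, E → B, D applies, adding D
Closure: {A, B, D, E}.

A, B, D, E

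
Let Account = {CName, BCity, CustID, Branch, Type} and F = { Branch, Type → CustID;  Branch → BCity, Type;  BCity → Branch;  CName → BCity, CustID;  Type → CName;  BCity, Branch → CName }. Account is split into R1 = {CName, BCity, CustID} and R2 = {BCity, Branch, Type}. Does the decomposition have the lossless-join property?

Common attributes: R1 ∩ R2 = {BCity}.
Closure of {BCity}: BCity → Branch applies, adding Branch; BCity, Branch → CName applies, adding CName; Branch → BCity, Type applies, adding Type; CName → BCity, CustID applies, adding CustID. So (BCity)⁺ = {CName, BCity, CustID, Branch, Type}.
This closure contains every attribute of R1, so R1 ∩ R2 → R1. The join is lossless.

Yes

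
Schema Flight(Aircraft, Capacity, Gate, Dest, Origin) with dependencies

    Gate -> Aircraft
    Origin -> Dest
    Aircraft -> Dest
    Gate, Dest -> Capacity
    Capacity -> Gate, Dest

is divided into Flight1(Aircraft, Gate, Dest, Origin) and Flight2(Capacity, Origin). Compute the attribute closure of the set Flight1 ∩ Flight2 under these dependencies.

Dest, Origin

Flight1 ∩ Flight2 = {Origin}.
Origin → Dest applies, adding Dest
Closure: {Dest, Origin}.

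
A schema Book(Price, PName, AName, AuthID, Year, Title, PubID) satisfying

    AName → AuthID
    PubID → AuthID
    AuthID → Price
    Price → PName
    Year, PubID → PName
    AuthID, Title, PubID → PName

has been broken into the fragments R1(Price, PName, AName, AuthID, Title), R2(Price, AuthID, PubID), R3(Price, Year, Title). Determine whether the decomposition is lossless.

No

Chase test. Columns are Price, PName, AName, AuthID, Year, Title, PubID; row i has aⱼ where attribute j ∈ Ri, else bᵢⱼ.
Initial tableau (one row per fragment):
  row 1: a1 a2 a3 a4 b15 a6 b17
  row 2: a1 b22 b23 a4 b25 b26 a7
  row 3: a1 b32 b33 b34 a5 a6 b37
Rows 1 and 2 agree on Price; apply Price→PName and equate their PName entries.
Rows 1 and 3 agree on Price; apply Price→PName and equate their PName entries.
No row becomes fully distinguished — the join is lossy.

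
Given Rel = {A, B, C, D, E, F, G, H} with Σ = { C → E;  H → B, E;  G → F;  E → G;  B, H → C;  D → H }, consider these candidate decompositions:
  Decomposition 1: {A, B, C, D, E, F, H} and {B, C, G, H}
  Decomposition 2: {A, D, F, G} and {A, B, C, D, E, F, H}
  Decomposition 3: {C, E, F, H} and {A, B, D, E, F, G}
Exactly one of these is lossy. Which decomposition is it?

Decomposition 3

Decomposition 1: common = {B, C, H}, closure = {B, C, E, F, G, H} → lossless.
Decomposition 2: common = {A, D, F}, closure = {A, B, C, D, E, F, G, H} → lossless.
Decomposition 3: common = {E, F}, closure = {E, F, G} → lossy.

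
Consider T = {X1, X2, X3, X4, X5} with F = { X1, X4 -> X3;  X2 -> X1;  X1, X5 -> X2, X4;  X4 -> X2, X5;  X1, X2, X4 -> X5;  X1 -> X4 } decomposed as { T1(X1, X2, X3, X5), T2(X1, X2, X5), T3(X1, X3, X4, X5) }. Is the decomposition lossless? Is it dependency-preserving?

Lossless test (chase): Rows 1 and 2 agree on X1, X5; apply X1, X5→X2, X4 and equate their X2, X4 entries. Rows 1 and 3 agree on X1, X5; apply X1, X5→X2, X4 and equate their X2, X4 entries. Rows 1 and 2 agree on X1, X4; apply X1, X4→X3 and equate their X3 entries. Row 1 is now all distinguished symbols — the join is lossless.
Dependency preservation: X1, X5 → X2, X4; X4 → X2, X5; X1, X2, X4 → X5 are not contained in any single fragment, but the restricted closure of each left-hand side across the fragments still reaches the right-hand side; the remaining FDs each lie inside some fragment. All dependencies are preserved.

lossless and dependency-preserving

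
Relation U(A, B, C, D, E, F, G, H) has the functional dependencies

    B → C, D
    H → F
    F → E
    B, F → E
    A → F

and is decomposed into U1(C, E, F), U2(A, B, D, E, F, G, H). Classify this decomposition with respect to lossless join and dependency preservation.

lossy and not dependency-preserving

Lossless test: (E, F)⁺ = {E, F}, which is a superkey of neither fragment — lossy.
Dependency preservation: the restricted closure of {B} across the fragments never reaches {C, D}, so B → C, D cannot be enforced without a join — not preserved.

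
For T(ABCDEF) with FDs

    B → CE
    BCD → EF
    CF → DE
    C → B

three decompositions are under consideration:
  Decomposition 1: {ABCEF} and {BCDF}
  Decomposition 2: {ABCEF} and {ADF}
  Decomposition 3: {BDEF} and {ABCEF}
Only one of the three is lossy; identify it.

Decomposition 1: common = {BCF}, closure = {BCDEF} → lossless.
Decomposition 2: common = {AF}, closure = {AF} → lossy.
Decomposition 3: common = {BEF}, closure = {BCDEF} → lossless.

Decomposition 2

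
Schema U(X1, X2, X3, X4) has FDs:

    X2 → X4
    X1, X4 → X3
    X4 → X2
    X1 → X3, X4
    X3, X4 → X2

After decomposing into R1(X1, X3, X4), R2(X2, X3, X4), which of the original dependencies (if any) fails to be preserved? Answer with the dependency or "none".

X2 → X4 lies within R2.
X1, X4 → X3 lies within R1.
X4 → X2 lies within R2.
X1 → X3, X4 lies within R1.
X3, X4 → X2 lies within R2.
Every dependency is enforceable on the fragments, so the decomposition is dependency-preserving.

none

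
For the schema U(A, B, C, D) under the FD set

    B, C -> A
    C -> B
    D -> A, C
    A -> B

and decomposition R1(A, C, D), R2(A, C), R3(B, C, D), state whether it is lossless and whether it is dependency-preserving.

Lossless test (chase): Rows 1 and 2 agree on C; apply C→B and equate their B entries. Rows 1 and 3 agree on C; apply C→B and equate their B entries. Rows 1 and 3 agree on D; apply D→A, C and equate their A, C entries. Row 1 is now all distinguished symbols — the join is lossless.
Dependency preservation: the restricted closure of {A} across the fragments never reaches {B}, so A → B cannot be enforced without a join — not preserved.

lossless but not dependency-preserving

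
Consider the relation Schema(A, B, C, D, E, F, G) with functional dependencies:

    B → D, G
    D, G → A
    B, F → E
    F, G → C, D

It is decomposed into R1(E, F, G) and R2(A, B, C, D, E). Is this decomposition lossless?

No

Common attributes: R1 ∩ R2 = {E}.
No dependency enlarges {E}, so (E)⁺ = {E}.
The closure contains neither all of R1 = {E, F, G} nor all of R2 = {A, B, C, D, E}, so the common attributes are not a superkey of either fragment. The join is lossy.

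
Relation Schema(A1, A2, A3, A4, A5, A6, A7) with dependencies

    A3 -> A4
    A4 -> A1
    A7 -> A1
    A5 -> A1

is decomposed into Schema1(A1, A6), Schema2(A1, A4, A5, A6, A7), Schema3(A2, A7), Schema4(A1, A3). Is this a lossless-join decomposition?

No

Chase test. Columns are A1, A2, A3, A4, A5, A6, A7; row i has aⱼ where attribute j ∈ Schemai, else bᵢⱼ.
Initial tableau (one row per fragment):
  row 1: a1 b12 b13 b14 b15 a6 b17
  row 2: a1 b22 b23 a4 a5 a6 a7
  row 3: b31 a2 b33 b34 b35 b36 a7
  row 4: a1 b42 a3 b44 b45 b46 b47
Rows 2 and 3 agree on A7; apply A7→A1 and equate their A1 entries.
No row becomes fully distinguished — the join is lossy.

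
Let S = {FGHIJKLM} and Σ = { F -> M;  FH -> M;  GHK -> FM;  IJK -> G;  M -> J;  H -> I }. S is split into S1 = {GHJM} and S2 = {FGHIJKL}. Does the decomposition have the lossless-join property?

No

Common attributes: S1 ∩ S2 = {GHJ}.
Closure of {GHJ}: H → I applies, adding I. So (GHJ)⁺ = {GHIJ}.
The closure contains neither all of S1 = {GHJM} nor all of S2 = {FGHIJKL}, so the common attributes are not a superkey of either fragment. The join is lossy.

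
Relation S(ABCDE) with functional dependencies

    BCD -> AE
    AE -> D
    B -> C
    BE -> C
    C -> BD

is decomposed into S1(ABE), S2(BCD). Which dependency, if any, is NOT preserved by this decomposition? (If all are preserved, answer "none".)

Check AE → D: no single fragment contains all of {ADE}, and the restricted closure of {AE} across the fragments never reaches {D}.
BCD → AE is preserved.
B → C is preserved.
BE → C is preserved.
C → BD is preserved.

AE -> D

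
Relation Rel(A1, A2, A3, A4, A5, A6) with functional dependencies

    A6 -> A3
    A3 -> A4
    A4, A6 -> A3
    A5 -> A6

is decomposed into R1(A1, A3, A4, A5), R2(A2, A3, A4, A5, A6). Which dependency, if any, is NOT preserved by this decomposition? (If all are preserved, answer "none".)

A6 → A3 lies within R2.
A3 → A4 lies within R1.
A4, A6 → A3 lies within R2.
A5 → A6 lies within R2.
Every dependency is enforceable on the fragments, so the decomposition is dependency-preserving.

none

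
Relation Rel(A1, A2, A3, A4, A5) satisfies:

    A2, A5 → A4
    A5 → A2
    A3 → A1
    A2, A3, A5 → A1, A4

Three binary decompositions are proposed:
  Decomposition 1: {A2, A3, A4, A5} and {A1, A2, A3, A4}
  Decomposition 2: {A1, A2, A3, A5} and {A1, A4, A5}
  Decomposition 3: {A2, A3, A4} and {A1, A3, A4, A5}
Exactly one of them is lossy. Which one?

Decomposition 3

Decomposition 1: common = {A2, A3, A4}, closure = {A1, A2, A3, A4} → lossless.
Decomposition 2: common = {A1, A5}, closure = {A1, A2, A4, A5} → lossless.
Decomposition 3: common = {A3, A4}, closure = {A1, A3, A4} → lossy.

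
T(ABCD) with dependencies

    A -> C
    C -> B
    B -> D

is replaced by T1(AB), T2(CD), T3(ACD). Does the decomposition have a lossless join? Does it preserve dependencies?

Lossless test (chase): Rows 1 and 3 agree on A; apply A→C and equate their C entries. Rows 1 and 2 agree on C; apply C→B and equate their B entries. Rows 1 and 3 agree on C; apply C→B and equate their B entries. Rows 1 and 2 agree on B; apply B→D and equate their D entries. Row 1 is now all distinguished symbols — the join is lossless.
Dependency preservation: the restricted closure of {C} across the fragments never reaches {B}, so C → B cannot be enforced without a join — not preserved.

lossless but not dependency-preserving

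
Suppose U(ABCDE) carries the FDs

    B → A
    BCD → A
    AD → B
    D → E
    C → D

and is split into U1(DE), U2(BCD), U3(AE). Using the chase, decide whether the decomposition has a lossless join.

Chase test. Columns are ABCDE; row i has aⱼ where attribute j ∈ Ui, else bᵢⱼ.
Initial tableau (one row per fragment):
  row 1: b11 b12 b13 a4 a5
  row 2: b21 a2 a3 a4 b25
  row 3: a1 b32 b33 b34 a5
Rows 1 and 2 agree on D; apply D→E and equate their E entries.
No row becomes fully distinguished — the join is lossy.

No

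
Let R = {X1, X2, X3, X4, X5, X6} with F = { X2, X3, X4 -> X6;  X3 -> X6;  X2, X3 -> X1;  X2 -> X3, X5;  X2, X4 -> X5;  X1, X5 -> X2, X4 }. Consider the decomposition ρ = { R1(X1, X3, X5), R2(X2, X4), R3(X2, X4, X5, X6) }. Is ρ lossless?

Chase test. Columns are X1, X2, X3, X4, X5, X6; row i has aⱼ where attribute j ∈ Ri, else bᵢⱼ.
Initial tableau (one row per fragment):
  row 1: a1 b12 a3 b14 a5 b16
  row 2: b21 a2 b23 a4 b25 b26
  row 3: b31 a2 b33 a4 a5 a6
Rows 2 and 3 agree on X2; apply X2→X3, X5 and equate their X3, X5 entries.
Rows 2 and 3 agree on X2, X3, X4; apply X2, X3, X4→X6 and equate their X6 entries.
Rows 2 and 3 agree on X2, X3; apply X2, X3→X1 and equate their X1 entries.
No row becomes fully distinguished — the join is lossy.

No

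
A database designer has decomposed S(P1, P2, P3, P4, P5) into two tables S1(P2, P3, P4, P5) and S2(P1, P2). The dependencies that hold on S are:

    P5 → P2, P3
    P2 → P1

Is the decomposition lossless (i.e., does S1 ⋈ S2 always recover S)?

Yes

Common attributes: S1 ∩ S2 = {P2}.
Closure of {P2}: P2 → P1 applies, adding P1. So (P2)⁺ = {P1, P2}.
This closure contains every attribute of S2, so S1 ∩ S2 → S2. The join is lossless.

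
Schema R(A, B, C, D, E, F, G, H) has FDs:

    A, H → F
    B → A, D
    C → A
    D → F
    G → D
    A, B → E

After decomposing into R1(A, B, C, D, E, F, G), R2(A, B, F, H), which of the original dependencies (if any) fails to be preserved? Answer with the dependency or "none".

none

A, H → F lies within R2.
B → A, D lies within R1.
C → A lies within R1.
D → F lies within R1.
G → D lies within R1.
A, B → E lies within R1.
Every dependency is enforceable on the fragments, so the decomposition is dependency-preserving.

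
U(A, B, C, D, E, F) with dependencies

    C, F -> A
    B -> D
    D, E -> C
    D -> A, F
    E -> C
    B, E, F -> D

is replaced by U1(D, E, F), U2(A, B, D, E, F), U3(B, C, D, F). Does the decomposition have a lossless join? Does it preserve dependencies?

Lossless test (chase): Rows 1 and 2 agree on D, E; apply D, E→C and equate their C entries. Rows 1 and 2 agree on D; apply D→A, F and equate their A, F entries. Rows 1 and 3 agree on D; apply D→A, F and equate their A, F entries. No row becomes fully distinguished — the join is lossy.
Dependency preservation: the restricted closure of {C, F} across the fragments never reaches {A}, so C, F → A cannot be enforced without a join — not preserved.

lossy and not dependency-preserving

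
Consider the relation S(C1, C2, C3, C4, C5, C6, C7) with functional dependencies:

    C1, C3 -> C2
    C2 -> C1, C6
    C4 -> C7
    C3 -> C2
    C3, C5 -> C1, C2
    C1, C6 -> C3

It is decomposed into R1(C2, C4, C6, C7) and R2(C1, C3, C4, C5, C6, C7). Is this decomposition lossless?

No

Common attributes: R1 ∩ R2 = {C4, C6, C7}.
No dependency enlarges {C4, C6, C7}, so (C4, C6, C7)⁺ = {C4, C6, C7}.
The closure contains neither all of R1 = {C2, C4, C6, C7} nor all of R2 = {C1, C3, C4, C5, C6, C7}, so the common attributes are not a superkey of either fragment. The join is lossy.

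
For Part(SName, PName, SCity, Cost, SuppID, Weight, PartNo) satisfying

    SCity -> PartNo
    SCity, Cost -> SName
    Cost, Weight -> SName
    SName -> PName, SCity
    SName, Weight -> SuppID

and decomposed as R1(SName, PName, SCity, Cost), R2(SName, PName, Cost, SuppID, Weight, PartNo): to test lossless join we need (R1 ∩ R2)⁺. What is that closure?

SName, PName, SCity, Cost, PartNo

R1 ∩ R2 = {SName, PName, Cost}.
SName → PName, SCity applies, adding SCity
SCity → PartNo applies, adding PartNo
Closure: {SName, PName, SCity, Cost, PartNo}.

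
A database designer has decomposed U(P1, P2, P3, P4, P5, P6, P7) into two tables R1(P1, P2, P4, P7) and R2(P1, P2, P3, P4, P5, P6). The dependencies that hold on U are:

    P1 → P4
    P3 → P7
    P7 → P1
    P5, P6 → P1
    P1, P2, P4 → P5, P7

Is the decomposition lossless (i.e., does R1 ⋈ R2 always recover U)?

Yes

Common attributes: R1 ∩ R2 = {P1, P2, P4}.
Closure of {P1, P2, P4}: P1, P2, P4 → P5, P7 applies, adding P5, P7. So (P1, P2, P4)⁺ = {P1, P2, P4, P5, P7}.
This closure contains every attribute of R1, so R1 ∩ R2 → R1. The join is lossless.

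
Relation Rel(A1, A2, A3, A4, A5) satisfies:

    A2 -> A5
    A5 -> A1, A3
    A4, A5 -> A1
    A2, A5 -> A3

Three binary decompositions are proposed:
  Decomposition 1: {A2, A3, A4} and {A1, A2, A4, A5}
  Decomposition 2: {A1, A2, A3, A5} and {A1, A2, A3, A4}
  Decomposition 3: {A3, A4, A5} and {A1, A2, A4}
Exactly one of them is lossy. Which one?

Decomposition 1: common = {A2, A4}, closure = {A1, A2, A3, A4, A5} → lossless.
Decomposition 2: common = {A1, A2, A3}, closure = {A1, A2, A3, A5} → lossless.
Decomposition 3: common = {A4}, closure = {A4} → lossy.

Decomposition 3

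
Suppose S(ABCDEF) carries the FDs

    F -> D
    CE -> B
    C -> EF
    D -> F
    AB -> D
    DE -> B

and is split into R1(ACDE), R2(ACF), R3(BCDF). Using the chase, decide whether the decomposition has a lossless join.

Yes

Chase test. Columns are ABCDEF; row i has aⱼ where attribute j ∈ Ri, else bᵢⱼ.
Initial tableau (one row per fragment):
  row 1: a1 b12 a3 a4 a5 b16
  row 2: a1 b22 a3 b24 b25 a6
  row 3: b31 a2 a3 a4 b35 a6
Rows 2 and 3 agree on F; apply F→D and equate their D entries.
Rows 1 and 2 agree on C; apply C→EF and equate their EF entries.
Rows 1 and 3 agree on C; apply C→EF and equate their EF entries.
Rows 1 and 2 agree on DE; apply DE→B and equate their B entries.
Rows 1 and 3 agree on DE; apply DE→B and equate their B entries.
Row 1 is now all distinguished symbols — the join is lossless.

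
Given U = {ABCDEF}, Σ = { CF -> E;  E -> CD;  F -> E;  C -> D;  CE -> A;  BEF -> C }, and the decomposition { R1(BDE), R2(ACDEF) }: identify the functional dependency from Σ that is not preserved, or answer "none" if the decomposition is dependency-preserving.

CF → E lies within R2.
E → CD lies within R2.
F → E lies within R2.
C → D lies within R2.
CE → A lies within R2.
BEF → C: restricted closure across fragments reaches C.
Every dependency is enforceable on the fragments, so the decomposition is dependency-preserving.

none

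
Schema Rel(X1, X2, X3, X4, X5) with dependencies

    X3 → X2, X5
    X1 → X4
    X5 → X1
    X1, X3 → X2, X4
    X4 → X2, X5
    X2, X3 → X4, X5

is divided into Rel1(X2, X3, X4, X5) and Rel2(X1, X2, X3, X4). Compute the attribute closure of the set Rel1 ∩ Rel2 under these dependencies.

Rel1 ∩ Rel2 = {X2, X3, X4}.
X3 → X2, X5 applies, adding X5
X5 → X1 applies, adding X1
Closure: {X1, X2, X3, X4, X5}.

X1, X2, X3, X4, X5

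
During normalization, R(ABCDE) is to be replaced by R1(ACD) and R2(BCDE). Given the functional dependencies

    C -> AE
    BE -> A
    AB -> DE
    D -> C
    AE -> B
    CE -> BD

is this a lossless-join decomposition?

Yes

Common attributes: R1 ∩ R2 = {CD}.
Closure of {CD}: C → AE applies, adding AE; AE → B applies, adding B. So (CD)⁺ = {ABCDE}.
This closure contains every attribute of R1, so R1 ∩ R2 → R1. The join is lossless.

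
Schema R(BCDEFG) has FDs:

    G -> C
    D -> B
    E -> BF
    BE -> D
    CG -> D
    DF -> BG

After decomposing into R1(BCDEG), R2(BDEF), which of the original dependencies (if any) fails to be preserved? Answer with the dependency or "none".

DF -> BG

Check DF → BG: no single fragment contains all of {BDFG}, and the restricted closure of {DF} across the fragments never reaches {BG}.
G → C is preserved.
D → B is preserved.
E → BF is preserved.
BE → D is preserved.
CG → D is preserved.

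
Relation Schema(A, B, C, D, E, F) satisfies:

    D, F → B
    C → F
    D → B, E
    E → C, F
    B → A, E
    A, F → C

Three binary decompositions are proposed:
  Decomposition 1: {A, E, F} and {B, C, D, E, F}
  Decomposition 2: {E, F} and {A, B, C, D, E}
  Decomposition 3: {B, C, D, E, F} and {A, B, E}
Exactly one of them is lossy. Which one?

Decomposition 1: common = {E, F}, closure = {C, E, F} → lossy.
Decomposition 2: common = {E}, closure = {C, E, F} → lossless.
Decomposition 3: common = {B, E}, closure = {A, B, C, E, F} → lossless.

Decomposition 1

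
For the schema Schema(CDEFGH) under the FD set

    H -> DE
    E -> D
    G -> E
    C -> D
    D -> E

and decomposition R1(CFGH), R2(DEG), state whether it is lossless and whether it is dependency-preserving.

Lossless test: (G)⁺ = {DEG}, which contains all of one fragment — lossless.
Dependency preservation: the restricted closure of {H} across the fragments never reaches {DE}, so H → DE cannot be enforced without a join — not preserved.

lossless but not dependency-preserving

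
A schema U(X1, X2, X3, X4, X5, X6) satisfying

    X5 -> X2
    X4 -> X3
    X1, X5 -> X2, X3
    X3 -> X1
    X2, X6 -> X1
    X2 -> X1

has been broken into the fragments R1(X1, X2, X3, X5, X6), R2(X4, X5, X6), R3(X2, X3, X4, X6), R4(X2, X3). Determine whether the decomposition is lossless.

Yes

Chase test. Columns are X1, X2, X3, X4, X5, X6; row i has aⱼ where attribute j ∈ Ri, else bᵢⱼ.
Initial tableau (one row per fragment):
  row 1: a1 a2 a3 b14 a5 a6
  row 2: b21 b22 b23 a4 a5 a6
  row 3: b31 a2 a3 a4 b35 a6
  row 4: b41 a2 a3 b44 b45 b46
Rows 1 and 2 agree on X5; apply X5→X2 and equate their X2 entries.
Rows 2 and 3 agree on X4; apply X4→X3 and equate their X3 entries.
Rows 1 and 2 agree on X3; apply X3→X1 and equate their X1 entries.
Rows 1 and 3 agree on X3; apply X3→X1 and equate their X1 entries.
Rows 1 and 4 agree on X3; apply X3→X1 and equate their X1 entries.
Row 2 is now all distinguished symbols — the join is lossless.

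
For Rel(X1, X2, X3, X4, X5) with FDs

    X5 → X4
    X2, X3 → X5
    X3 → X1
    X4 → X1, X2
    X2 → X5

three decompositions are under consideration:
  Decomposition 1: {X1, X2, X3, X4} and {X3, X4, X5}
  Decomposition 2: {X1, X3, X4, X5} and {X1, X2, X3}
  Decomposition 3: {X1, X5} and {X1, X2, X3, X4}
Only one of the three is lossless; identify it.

Decomposition 1: common = {X3, X4}, closure = {X1, X2, X3, X4, X5} → lossless.
Decomposition 2: common = {X1, X3}, closure = {X1, X3} → lossy.
Decomposition 3: common = {X1}, closure = {X1} → lossy.

Decomposition 1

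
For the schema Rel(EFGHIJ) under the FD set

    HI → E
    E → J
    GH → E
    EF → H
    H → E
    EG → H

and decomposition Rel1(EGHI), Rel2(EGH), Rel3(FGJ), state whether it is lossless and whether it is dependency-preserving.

lossy and not dependency-preserving

Lossless test (chase): Rows 1 and 2 agree on E; apply E→J and equate their J entries. No row becomes fully distinguished — the join is lossy.
Dependency preservation: the restricted closure of {E} across the fragments never reaches {J}, so E → J cannot be enforced without a join — not preserved.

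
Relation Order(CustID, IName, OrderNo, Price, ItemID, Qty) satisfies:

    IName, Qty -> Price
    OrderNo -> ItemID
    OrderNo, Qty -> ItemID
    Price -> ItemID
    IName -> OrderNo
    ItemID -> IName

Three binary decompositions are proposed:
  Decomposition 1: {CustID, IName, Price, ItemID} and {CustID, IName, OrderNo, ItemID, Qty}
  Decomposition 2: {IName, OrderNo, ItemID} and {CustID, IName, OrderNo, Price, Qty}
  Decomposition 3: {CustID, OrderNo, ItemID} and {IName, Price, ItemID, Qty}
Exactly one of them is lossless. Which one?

Decomposition 2

Decomposition 1: common = {CustID, IName, ItemID}, closure = {CustID, IName, OrderNo, ItemID} → lossy.
Decomposition 2: common = {IName, OrderNo}, closure = {IName, OrderNo, ItemID} → lossless.
Decomposition 3: common = {ItemID}, closure = {IName, OrderNo, ItemID} → lossy.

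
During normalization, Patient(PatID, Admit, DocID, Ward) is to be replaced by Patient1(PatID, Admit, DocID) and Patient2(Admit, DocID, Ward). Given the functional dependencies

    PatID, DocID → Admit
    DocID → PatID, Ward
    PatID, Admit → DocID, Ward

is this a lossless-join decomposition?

Common attributes: Patient1 ∩ Patient2 = {Admit, DocID}.
Closure of {Admit, DocID}: DocID → PatID, Ward applies, adding PatID, Ward. So (Admit, DocID)⁺ = {PatID, Admit, DocID, Ward}.
This closure contains every attribute of Patient1, so Patient1 ∩ Patient2 → Patient1. The join is lossless.

Yes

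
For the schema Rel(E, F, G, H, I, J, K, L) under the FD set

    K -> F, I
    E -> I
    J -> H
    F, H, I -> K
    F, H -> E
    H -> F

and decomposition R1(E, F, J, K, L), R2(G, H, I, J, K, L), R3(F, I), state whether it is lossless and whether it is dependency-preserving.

Lossless test (chase): Rows 1 and 2 agree on K; apply K→F, I and equate their F, I entries. Rows 1 and 2 agree on J; apply J→H and equate their H entries. Rows 1 and 2 agree on F, H; apply F, H→E and equate their E entries. Row 2 is now all distinguished symbols — the join is lossless.
Dependency preservation: the restricted closure of {E} across the fragments never reaches {I}, so E → I cannot be enforced without a join — not preserved.

lossless but not dependency-preserving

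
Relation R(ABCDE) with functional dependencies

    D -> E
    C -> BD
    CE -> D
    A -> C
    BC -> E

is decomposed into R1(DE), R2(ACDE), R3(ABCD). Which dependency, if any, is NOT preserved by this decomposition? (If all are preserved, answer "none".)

none

D → E lies within R1.
C → BD lies within R3.
CE → D lies within R2.
A → C lies within R2.
BC → E: restricted closure across fragments reaches E.
Every dependency is enforceable on the fragments, so the decomposition is dependency-preserving.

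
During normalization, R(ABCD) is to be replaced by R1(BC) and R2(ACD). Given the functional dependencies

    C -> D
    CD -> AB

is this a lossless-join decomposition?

Common attributes: R1 ∩ R2 = {C}.
Closure of {C}: C → D applies, adding D; CD → AB applies, adding AB. So (C)⁺ = {ABCD}.
This closure contains every attribute of R1, so R1 ∩ R2 → R1. The join is lossless.

Yes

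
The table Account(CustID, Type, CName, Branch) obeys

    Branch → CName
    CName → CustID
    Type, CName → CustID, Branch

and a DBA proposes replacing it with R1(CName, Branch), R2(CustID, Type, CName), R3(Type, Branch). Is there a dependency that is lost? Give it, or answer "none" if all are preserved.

Check Type, CName → CustID, Branch: no single fragment contains all of {CustID, Type, CName, Branch}, and the restricted closure of {Type, CName} across the fragments never reaches {CustID, Branch}.
Branch → CName is preserved.
CName → CustID is preserved.

Type, CName → CustID, Branch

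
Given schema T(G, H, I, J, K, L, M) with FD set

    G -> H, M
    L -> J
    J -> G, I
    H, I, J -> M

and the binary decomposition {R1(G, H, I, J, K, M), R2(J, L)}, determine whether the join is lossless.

Common attributes: R1 ∩ R2 = {J}.
Closure of {J}: J → G, I applies, adding G, I; G → H, M applies, adding H, M. So (J)⁺ = {G, H, I, J, M}.
The closure contains neither all of R1 = {G, H, I, J, K, M} nor all of R2 = {J, L}, so the common attributes are not a superkey of either fragment. The join is lossy.

No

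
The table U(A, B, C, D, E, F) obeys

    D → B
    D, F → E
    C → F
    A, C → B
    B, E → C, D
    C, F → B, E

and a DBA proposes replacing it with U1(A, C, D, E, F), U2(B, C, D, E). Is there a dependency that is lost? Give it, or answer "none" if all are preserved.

none

D → B lies within U2.
D, F → E lies within U1.
C → F lies within U1.
A, C → B: restricted closure across fragments reaches B.
B, E → C, D lies within U2.
C, F → B, E: restricted closure across fragments reaches B, E.
Every dependency is enforceable on the fragments, so the decomposition is dependency-preserving.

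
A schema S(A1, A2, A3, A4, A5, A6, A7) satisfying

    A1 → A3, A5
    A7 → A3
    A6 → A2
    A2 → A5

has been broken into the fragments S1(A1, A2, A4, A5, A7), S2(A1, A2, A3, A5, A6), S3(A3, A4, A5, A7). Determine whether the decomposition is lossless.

Chase test. Columns are A1, A2, A3, A4, A5, A6, A7; row i has aⱼ where attribute j ∈ Si, else bᵢⱼ.
Initial tableau (one row per fragment):
  row 1: a1 a2 b13 a4 a5 b16 a7
  row 2: a1 a2 a3 b24 a5 a6 b27
  row 3: b31 b32 a3 a4 a5 b36 a7
Rows 1 and 2 agree on A1; apply A1→A3, A5 and equate their A3, A5 entries.
No row becomes fully distinguished — the join is lossy.

No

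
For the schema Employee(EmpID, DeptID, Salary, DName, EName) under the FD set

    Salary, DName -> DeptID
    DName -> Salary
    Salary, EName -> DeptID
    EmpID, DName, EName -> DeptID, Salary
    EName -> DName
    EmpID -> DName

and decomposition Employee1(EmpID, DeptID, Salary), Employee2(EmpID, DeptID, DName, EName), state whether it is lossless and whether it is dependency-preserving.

lossless but not dependency-preserving

Lossless test: (EmpID, DeptID)⁺ = {EmpID, DeptID, Salary, DName}, which contains all of one fragment — lossless.
Dependency preservation: the restricted closure of {DName} across the fragments never reaches {Salary}, so DName → Salary cannot be enforced without a join — not preserved.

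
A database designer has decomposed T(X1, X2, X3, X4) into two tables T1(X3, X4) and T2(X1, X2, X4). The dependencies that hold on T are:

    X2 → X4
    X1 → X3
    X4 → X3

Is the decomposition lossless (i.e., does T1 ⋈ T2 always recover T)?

Yes

Common attributes: T1 ∩ T2 = {X4}.
Closure of {X4}: X4 → X3 applies, adding X3. So (X4)⁺ = {X3, X4}.
This closure contains every attribute of T1, so T1 ∩ T2 → T1. The join is lossless.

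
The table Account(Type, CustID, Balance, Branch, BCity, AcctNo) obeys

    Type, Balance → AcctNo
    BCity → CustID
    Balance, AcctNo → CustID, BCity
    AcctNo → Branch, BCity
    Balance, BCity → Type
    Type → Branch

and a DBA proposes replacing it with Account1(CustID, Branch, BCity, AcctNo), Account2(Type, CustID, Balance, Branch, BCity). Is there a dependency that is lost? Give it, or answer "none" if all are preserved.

Check Type, Balance → AcctNo: no single fragment contains all of {Type, Balance, AcctNo}, and the restricted closure of {Type, Balance} across the fragments never reaches {AcctNo}.
BCity → CustID is preserved.
Balance, AcctNo → CustID, BCity is preserved.
AcctNo → Branch, BCity is preserved.
Balance, BCity → Type is preserved.
Type → Branch is preserved.

Type, Balance → AcctNo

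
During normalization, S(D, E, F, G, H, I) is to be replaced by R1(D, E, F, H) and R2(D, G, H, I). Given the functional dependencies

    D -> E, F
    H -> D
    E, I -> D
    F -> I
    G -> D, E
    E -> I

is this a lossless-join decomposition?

Common attributes: R1 ∩ R2 = {D, H}.
Closure of {D, H}: D → E, F applies, adding E, F; F → I applies, adding I. So (D, H)⁺ = {D, E, F, H, I}.
This closure contains every attribute of R1, so R1 ∩ R2 → R1. The join is lossless.

Yes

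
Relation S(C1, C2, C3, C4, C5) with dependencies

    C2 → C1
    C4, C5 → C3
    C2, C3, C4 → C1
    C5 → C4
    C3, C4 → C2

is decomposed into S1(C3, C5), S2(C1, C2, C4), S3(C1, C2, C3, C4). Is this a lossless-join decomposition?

Chase test. Columns are C1, C2, C3, C4, C5; row i has aⱼ where attribute j ∈ Si, else bᵢⱼ.
Initial tableau (one row per fragment):
  row 1: b11 b12 a3 b14 a5
  row 2: a1 a2 b23 a4 b25
  row 3: a1 a2 a3 a4 b35
No row becomes fully distinguished — the join is lossy.

No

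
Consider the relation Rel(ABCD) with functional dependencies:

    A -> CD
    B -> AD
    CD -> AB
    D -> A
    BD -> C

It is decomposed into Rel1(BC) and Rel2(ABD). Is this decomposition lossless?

Yes

Common attributes: Rel1 ∩ Rel2 = {B}.
Closure of {B}: B → AD applies, adding AD; BD → C applies, adding C. So (B)⁺ = {ABCD}.
This closure contains every attribute of Rel1, so Rel1 ∩ Rel2 → Rel1. The join is lossless.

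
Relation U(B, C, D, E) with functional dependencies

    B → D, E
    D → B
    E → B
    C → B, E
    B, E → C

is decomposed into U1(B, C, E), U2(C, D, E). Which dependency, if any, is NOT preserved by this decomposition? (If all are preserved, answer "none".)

none

B → D, E: restricted closure across fragments reaches D, E.
D → B: restricted closure across fragments reaches B.
E → B lies within U1.
C → B, E lies within U1.
B, E → C lies within U1.
Every dependency is enforceable on the fragments, so the decomposition is dependency-preserving.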